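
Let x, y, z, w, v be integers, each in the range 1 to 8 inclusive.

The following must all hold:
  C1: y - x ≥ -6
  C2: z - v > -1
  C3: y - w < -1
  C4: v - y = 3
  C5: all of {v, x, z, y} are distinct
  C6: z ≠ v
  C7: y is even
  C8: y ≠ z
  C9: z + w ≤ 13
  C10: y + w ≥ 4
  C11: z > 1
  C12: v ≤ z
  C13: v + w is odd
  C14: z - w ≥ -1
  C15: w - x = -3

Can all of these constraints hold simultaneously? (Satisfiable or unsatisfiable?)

Satisfiable

One satisfying assignment is x = 7, y = 2, z = 6, w = 4, v = 5.
For the less obvious constraints — constraint 1: y - x = -5; constraint 2: z - v = 1 — and the others hold by inspection.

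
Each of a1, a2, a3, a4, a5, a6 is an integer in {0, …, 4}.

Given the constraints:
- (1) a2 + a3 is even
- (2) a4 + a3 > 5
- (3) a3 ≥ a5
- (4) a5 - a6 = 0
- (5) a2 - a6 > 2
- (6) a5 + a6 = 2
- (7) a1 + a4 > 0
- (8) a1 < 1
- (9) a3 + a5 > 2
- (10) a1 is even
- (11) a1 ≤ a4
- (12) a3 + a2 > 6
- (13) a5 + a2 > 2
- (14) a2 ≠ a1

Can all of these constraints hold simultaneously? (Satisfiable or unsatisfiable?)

Satisfiable

Try a1 = 0, a2 = 4, a3 = 4, a4 = 3, a5 = 1, a6 = 1.
Check constraint 2: a4 + a3 = 7; constraint 4: a5 - a6 = 0; constraint 5: a2 - a6 = 3. The remaining constraints are straightforward to verify.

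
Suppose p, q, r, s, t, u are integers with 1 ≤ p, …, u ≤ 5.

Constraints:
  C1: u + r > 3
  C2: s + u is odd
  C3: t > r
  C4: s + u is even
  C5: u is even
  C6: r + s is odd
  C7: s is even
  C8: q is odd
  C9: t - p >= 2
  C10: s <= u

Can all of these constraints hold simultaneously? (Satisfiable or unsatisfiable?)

Unsatisfiable

Constraint 7 makes s even and constraint 5 makes u even, so s + u must be even. Constraint 2 says s + u is odd — contradiction.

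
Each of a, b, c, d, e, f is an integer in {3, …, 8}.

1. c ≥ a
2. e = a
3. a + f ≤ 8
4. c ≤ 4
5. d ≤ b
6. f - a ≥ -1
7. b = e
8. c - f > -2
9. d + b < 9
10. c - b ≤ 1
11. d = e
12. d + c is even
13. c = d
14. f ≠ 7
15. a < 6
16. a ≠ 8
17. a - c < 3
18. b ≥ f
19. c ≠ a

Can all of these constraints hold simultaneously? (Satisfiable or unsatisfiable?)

From constraints 2, 11, and 13, c = d = e = a, so c = a. But constraint 19 says c ≠ a. Contradiction.

Unsatisfiable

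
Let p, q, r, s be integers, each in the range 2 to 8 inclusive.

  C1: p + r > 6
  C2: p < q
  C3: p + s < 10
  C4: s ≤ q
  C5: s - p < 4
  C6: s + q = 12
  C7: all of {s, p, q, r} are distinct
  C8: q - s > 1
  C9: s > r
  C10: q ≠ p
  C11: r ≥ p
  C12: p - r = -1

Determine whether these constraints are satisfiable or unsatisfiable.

Satisfiable

One satisfying assignment is p = 3, q = 7, r = 4, s = 5.
For the less obvious constraints — constraint 1: p + r = 7; constraint 3: p + s = 8; constraint 5: s - p = 2 — and the others hold by inspection.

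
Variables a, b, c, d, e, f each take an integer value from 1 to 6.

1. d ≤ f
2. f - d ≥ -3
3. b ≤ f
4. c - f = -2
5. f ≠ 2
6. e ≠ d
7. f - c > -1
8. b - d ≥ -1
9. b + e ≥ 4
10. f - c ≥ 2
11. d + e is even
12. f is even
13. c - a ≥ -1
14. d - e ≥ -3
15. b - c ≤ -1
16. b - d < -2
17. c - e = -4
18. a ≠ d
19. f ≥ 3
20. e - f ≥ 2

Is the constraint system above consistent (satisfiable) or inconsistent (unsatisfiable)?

Unsatisfiable

Constraints 8, 10, 14, 15, and 20 give f − c ≥ 2, c − b ≥ 1, b − d ≥ -1, d − e ≥ -3, e − f ≥ 2.
Adding all 5 inequalities: the left sides telescope to 0, and the right sides sum to 2 + 1 + (-1) + (-3) + 2 = 1. So 0 ≥ 1, which is false.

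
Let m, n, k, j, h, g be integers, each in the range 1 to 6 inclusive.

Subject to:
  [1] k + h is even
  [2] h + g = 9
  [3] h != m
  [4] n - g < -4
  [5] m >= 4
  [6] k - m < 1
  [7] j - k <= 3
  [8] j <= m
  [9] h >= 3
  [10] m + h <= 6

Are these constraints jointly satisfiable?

Unsatisfiable

From constraint 5: m ≥ 4. From constraint 9: h ≥ 3. Hence m + h ≥ 7. But constraint 10 requires m + h ≤ 6, and 6 < 7. Contradiction.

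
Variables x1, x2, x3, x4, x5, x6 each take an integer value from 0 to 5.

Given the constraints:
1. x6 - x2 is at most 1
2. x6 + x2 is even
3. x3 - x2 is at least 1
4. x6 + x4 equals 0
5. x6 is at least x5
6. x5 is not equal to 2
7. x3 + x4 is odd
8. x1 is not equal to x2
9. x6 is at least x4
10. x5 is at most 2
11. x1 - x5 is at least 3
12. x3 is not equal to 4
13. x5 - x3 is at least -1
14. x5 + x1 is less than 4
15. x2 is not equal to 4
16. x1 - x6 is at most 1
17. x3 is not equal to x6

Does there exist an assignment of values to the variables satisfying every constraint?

Constraints 1, 3, 11, 13, and 16 give x2 − x6 ≥ -1, x6 − x1 ≥ -1, x1 − x5 ≥ 3, x5 − x3 ≥ -1, x3 − x2 ≥ 1.
Adding all 5 inequalities: the left sides telescope to 0, and the right sides sum to (-1) + (-1) + 3 + (-1) + 1 = 1. So 0 ≥ 1, which is false.

Unsatisfiable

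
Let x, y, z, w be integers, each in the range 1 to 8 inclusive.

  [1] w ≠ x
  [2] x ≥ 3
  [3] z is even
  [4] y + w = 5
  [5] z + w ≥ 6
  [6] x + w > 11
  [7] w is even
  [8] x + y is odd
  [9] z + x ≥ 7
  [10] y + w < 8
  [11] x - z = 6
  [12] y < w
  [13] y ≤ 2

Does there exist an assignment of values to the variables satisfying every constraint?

One satisfying assignment is x = 8, y = 1, z = 2, w = 4.
For the less obvious constraints — constraint 4: y + w = 5; constraint 5: z + w = 6; constraint 6: x + w = 12 — and the others hold by inspection.

Satisfiable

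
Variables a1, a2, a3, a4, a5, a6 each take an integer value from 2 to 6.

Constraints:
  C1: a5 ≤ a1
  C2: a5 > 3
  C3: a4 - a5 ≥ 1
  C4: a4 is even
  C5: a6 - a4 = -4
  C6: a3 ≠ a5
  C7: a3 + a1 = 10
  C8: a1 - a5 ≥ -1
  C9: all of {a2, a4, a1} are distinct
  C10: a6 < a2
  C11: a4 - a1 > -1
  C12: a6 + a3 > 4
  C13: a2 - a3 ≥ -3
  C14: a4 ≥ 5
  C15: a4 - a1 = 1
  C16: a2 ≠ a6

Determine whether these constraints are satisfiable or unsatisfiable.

Satisfiable

Take a1 = 5, a2 = 4, a3 = 5, a4 = 6, a5 = 4, a6 = 2. Then constraint 3: a4 - a5 = 2; constraint 5: a6 - a4 = -4; constraint 7: a3 + a1 = 10, and every other listed constraint is also met.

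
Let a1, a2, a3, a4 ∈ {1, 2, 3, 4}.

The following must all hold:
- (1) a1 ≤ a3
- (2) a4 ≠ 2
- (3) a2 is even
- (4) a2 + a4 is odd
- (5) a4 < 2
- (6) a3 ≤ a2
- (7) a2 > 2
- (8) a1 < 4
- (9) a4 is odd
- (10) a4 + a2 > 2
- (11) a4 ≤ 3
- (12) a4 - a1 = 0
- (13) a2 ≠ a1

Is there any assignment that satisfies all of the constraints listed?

Try a1 = 1, a2 = 4, a3 = 3, a4 = 1.
Check constraint 10: a4 + a2 = 5; constraint 12: a4 - a1 = 0. The remaining constraints are straightforward to verify.

Satisfiable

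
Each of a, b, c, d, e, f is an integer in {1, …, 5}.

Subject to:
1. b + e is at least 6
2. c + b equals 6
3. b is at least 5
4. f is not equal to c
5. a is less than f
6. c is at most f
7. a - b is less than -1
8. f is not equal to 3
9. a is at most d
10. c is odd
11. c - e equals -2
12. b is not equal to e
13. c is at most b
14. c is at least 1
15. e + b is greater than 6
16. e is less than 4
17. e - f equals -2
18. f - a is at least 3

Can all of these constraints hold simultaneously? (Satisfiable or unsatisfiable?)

Try a = 1, b = 5, c = 1, d = 1, e = 3, f = 5.
Check constraint 1: b + e = 8; constraint 2: c + b = 6; constraint 7: a - b = -4. The remaining constraints are straightforward to verify.

Satisfiable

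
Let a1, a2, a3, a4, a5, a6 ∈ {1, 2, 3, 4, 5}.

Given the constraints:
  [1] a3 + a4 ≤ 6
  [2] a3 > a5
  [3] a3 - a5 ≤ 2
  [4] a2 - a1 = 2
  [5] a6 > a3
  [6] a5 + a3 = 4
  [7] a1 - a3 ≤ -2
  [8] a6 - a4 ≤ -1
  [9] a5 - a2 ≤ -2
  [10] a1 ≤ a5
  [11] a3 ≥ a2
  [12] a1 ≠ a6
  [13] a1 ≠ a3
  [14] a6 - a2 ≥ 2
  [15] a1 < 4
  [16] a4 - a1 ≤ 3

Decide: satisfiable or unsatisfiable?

Constraints 3, 7, 8, 9, 14, and 16 give a6 − a2 ≥ 2, a2 − a5 ≥ 2, a5 − a3 ≥ -2, a3 − a1 ≥ 2, a1 − a4 ≥ -3, a4 − a6 ≥ 1.
Adding all 6 inequalities: the left sides telescope to 0, and the right sides sum to 2 + 2 + (-2) + 2 + (-3) + 1 = 2. So 0 ≥ 2, which is false.

Unsatisfiable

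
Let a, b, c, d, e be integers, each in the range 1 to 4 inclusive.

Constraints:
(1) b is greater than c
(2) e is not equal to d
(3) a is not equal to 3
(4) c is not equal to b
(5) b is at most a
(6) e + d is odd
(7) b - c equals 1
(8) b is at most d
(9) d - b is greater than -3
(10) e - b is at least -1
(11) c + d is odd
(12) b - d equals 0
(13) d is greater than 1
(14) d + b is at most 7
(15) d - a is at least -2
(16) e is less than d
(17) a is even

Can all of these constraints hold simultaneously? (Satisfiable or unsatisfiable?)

Satisfiable

Take a = 4, b = 3, c = 2, d = 3, e = 2. Then constraint 7: b - c = 1; constraint 9: d - b = 0, and every other listed constraint is also met.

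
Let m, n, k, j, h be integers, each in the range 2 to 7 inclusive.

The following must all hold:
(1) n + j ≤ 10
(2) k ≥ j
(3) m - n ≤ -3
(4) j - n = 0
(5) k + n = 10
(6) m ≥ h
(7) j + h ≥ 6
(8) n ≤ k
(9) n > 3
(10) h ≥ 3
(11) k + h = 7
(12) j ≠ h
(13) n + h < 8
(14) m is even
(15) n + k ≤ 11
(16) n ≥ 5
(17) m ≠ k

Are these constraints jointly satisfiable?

From constraints 8 and 16: k ≥ n ≥ 5. From constraint 10: h ≥ 3. Hence k + h ≥ 8. But constraint 11 requires k + h = 7, and 7 < 8. Contradiction.

Unsatisfiable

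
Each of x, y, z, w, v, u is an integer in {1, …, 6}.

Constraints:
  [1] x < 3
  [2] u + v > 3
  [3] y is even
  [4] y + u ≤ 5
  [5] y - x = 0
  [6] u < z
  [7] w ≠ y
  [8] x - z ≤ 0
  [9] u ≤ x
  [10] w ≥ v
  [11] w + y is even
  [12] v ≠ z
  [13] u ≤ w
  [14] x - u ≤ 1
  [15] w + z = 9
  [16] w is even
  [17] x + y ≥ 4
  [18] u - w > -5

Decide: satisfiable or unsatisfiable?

Satisfiable

Setting (x, y, z, w, v, u) = (2, 2, 5, 4, 4, 2) satisfies everything: constraint 2: u + v = 6; constraint 4: y + u = 4, and the others follow.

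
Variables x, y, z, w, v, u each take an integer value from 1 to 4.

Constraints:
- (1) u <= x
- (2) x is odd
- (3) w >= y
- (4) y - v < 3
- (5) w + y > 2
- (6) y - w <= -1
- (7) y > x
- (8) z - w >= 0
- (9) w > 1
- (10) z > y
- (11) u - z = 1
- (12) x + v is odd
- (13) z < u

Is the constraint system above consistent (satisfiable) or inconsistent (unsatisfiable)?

Constraints 1, 6, 7, 8, and 13 give x < y, y < w, w ≤ z, z < u, u ≤ x. Chaining: x < y < w ≤ z < u ≤ x, which forces x < x — impossible.

Unsatisfiable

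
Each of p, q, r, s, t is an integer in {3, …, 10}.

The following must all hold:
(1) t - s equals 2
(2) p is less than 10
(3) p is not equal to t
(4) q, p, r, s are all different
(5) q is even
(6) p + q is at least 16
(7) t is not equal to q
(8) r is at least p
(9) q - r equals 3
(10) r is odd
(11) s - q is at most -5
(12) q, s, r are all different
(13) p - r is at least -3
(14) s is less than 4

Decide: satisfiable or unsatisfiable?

One satisfying assignment is p = 6, q = 10, r = 7, s = 3, t = 5.
For the less obvious constraints — constraint 1: t - s = 2; constraint 6: p + q = 16 — and the others hold by inspection.

Satisfiable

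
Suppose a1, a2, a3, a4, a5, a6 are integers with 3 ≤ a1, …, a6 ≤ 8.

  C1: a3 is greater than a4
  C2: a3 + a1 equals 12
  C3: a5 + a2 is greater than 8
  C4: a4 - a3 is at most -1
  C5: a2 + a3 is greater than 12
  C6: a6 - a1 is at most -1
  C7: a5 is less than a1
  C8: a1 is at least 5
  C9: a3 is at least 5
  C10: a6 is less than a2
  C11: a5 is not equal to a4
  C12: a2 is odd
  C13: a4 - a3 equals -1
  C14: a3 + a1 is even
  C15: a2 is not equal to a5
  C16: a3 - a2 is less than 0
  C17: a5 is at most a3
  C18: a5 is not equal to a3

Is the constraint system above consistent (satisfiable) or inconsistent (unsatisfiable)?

Setting (a1, a2, a3, a4, a5, a6) = (6, 7, 6, 5, 4, 5) satisfies everything: constraint 2: a3 + a1 = 12; constraint 3: a5 + a2 = 11; constraint 4: a4 - a3 = -1, and the others follow.

Satisfiable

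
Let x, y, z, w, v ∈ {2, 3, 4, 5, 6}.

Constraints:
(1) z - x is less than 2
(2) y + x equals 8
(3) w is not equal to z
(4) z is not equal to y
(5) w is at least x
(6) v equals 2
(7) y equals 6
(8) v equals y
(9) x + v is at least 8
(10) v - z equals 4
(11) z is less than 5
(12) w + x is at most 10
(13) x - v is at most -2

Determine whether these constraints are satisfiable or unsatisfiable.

Constraint 6 fixes v = 2 and constraint 7 fixes y = 6, but constraint 8 requires v = y. Since 2 ≠ 6, contradiction.

Unsatisfiable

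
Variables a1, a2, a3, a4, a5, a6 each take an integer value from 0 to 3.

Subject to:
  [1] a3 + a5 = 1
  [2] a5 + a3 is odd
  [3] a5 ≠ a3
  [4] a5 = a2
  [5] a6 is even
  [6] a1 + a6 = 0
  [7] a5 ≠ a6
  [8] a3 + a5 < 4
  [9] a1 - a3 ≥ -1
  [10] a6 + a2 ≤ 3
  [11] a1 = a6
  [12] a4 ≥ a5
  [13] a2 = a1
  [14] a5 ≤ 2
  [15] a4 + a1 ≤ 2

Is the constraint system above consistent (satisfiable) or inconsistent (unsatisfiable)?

From constraints 4, 11, and 13, a5 = a2 = a1 = a6, so a5 = a6. But constraint 7 says a5 ≠ a6. Contradiction.

Unsatisfiable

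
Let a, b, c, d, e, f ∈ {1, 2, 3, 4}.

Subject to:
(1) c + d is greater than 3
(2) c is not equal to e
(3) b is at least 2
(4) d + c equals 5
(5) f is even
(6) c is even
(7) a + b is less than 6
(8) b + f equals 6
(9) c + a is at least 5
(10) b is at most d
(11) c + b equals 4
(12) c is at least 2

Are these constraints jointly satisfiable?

One satisfying assignment is a = 3, b = 2, c = 2, d = 3, e = 1, f = 4.
For the less obvious constraints — constraint 1: c + d = 5; constraint 4: d + c = 5; constraint 7: a + b = 5 — and the others hold by inspection.

Satisfiable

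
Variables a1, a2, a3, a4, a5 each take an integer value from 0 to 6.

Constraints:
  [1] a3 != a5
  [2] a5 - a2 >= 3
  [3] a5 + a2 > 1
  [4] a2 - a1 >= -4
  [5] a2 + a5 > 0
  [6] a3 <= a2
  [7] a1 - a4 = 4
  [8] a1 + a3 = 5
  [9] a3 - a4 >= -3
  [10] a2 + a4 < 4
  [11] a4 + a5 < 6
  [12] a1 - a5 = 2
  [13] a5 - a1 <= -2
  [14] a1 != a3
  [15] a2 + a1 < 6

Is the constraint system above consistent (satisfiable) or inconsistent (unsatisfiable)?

Unsatisfiable

Constraints 2, 4, and 13 give a1 − a5 ≥ 2, a5 − a2 ≥ 3, a2 − a1 ≥ -4.
Adding all 3 inequalities: the left sides telescope to 0, and the right sides sum to 2 + 3 + (-4) = 1. So 0 ≥ 1, which is false.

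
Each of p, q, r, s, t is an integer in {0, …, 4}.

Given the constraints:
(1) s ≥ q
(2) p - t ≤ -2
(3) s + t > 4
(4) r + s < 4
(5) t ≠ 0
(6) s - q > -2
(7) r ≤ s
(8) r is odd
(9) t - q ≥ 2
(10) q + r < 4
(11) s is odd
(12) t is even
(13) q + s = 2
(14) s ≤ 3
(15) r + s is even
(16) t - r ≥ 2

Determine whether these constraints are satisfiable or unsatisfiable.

One satisfying assignment is p = 2, q = 1, r = 1, s = 1, t = 4.
For the less obvious constraints — constraint 2: p - t = -2; constraint 3: s + t = 5; constraint 4: r + s = 2 — and the others hold by inspection.

Satisfiable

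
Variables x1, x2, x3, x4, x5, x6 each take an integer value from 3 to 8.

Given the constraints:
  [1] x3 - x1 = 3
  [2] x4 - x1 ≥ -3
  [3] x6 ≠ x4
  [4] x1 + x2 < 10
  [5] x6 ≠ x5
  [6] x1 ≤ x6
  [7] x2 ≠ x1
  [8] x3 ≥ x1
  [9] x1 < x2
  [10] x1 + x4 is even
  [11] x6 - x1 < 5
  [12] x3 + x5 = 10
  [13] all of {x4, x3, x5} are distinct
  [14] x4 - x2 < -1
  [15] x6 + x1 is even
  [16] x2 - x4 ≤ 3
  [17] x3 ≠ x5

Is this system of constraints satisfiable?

One satisfying assignment is x1 = 3, x2 = 6, x3 = 6, x4 = 3, x5 = 4, x6 = 7.
For the less obvious constraints — constraint 1: x3 - x1 = 3; constraint 2: x4 - x1 = 0 — and the others hold by inspection.

Satisfiable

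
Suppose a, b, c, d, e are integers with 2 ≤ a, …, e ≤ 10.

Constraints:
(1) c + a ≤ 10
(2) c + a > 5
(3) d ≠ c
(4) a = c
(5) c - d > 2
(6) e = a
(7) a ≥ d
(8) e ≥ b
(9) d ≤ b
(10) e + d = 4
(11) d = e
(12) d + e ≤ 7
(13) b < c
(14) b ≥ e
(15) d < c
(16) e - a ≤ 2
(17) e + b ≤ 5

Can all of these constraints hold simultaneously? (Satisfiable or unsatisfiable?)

From constraints 4, 6, and 11, d = e = a = c, so d = c. But constraint 3 says d ≠ c. Contradiction.

Unsatisfiable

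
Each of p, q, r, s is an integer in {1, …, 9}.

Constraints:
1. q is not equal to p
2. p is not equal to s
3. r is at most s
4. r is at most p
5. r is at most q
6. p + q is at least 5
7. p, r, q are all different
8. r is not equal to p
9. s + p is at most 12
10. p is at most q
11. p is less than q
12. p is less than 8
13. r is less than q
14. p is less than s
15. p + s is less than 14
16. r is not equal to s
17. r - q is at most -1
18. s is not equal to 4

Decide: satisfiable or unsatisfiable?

Try p = 3, q = 5, r = 2, s = 9.
Check constraint 6: p + q = 8; constraint 9: s + p = 12; constraint 15: p + s = 12. The remaining constraints are straightforward to verify.

Satisfiable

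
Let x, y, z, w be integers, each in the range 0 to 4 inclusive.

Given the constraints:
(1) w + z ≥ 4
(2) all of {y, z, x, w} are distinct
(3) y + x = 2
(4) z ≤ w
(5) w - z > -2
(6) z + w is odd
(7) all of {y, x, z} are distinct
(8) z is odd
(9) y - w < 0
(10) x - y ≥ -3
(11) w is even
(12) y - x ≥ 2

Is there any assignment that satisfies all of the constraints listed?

Satisfiable

Setting (x, y, z, w) = (0, 2, 3, 4) satisfies everything: constraint 1: w + z = 7; constraint 3: y + x = 2, and the others follow.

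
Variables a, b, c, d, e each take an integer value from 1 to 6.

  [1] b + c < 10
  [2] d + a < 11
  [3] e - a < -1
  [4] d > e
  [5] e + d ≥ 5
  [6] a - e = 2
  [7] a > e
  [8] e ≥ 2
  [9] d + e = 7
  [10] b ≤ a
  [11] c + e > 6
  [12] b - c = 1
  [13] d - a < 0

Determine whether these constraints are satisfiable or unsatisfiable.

Setting (a, b, c, d, e) = (5, 5, 4, 4, 3) satisfies everything: constraint 1: b + c = 9; constraint 2: d + a = 9, and the others follow.

Satisfiable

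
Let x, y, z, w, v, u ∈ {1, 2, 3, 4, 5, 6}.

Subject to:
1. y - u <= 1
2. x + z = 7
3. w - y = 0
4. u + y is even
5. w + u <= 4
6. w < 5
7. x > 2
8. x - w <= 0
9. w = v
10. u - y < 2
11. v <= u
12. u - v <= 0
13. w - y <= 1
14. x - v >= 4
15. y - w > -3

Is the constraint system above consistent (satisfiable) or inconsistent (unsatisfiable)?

Unsatisfiable

Constraints 1, 8, 12, 13, and 14 give w − x ≥ 0, x − v ≥ 4, v − u ≥ 0, u − y ≥ -1, y − w ≥ -1.
Adding all 5 inequalities: the left sides telescope to 0, and the right sides sum to 0 + 4 + 0 + (-1) + (-1) = 2. So 0 ≥ 2, which is false.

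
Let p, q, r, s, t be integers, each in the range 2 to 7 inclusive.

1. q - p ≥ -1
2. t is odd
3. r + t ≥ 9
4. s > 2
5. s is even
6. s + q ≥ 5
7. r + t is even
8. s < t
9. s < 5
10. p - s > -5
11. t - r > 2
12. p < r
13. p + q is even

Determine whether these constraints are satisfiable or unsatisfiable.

Satisfiable

Setting (p, q, r, s, t) = (2, 2, 3, 4, 7) satisfies everything: constraint 1: q - p = 0; constraint 3: r + t = 10; constraint 6: s + q = 6, and the others follow.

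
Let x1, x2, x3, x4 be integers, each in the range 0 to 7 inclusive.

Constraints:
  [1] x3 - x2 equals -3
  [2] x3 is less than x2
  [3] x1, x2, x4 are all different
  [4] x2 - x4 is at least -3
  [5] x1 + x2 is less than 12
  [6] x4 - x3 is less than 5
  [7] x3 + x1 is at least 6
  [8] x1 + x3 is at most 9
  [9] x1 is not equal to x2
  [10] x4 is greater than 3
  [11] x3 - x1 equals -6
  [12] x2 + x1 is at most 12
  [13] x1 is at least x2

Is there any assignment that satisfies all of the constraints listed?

The assignment x1 = 7, x2 = 4, x3 = 1, x4 = 5 works:
  constraint 1 holds since x3 - x2 = -3.
  constraint 4 holds since x2 - x4 = -1.
The rest check out directly.

Satisfiable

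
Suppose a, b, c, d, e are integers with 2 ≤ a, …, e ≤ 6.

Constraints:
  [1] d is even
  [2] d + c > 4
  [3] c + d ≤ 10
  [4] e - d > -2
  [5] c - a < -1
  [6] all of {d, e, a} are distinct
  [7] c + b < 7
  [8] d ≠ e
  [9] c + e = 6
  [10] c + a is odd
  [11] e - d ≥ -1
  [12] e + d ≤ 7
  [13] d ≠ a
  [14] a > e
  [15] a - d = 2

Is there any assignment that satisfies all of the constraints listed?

Satisfiable

The assignment a = 6, b = 3, c = 3, d = 4, e = 3 works:
  constraint 2 holds since d + c = 7.
  constraint 3 holds since c + d = 7.
  constraint 4 holds since e - d = -1.
The rest check out directly.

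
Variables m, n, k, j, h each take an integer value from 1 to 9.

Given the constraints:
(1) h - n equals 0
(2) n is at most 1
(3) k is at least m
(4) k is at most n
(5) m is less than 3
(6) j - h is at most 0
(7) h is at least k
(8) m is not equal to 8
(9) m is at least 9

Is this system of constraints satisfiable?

From constraints 3 and 9: k ≥ m and m ≥ 9, so k ≥ 9. From constraints 2 and 4: k ≤ n and n ≤ 1, so k ≤ 1. But 1 < 9, so no value of k works.

Unsatisfiable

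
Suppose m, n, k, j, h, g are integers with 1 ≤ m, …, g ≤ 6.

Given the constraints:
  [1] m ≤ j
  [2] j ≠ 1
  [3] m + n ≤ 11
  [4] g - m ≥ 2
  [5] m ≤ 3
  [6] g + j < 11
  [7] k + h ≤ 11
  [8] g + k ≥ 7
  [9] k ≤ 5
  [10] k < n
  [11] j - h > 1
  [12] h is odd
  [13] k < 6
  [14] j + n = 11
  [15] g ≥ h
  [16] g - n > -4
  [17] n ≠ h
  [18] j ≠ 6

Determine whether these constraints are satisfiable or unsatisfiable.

The assignment m = 3, n = 6, k = 5, j = 5, h = 3, g = 5 works:
  constraint 3 holds since m + n = 9.
  constraint 4 holds since g - m = 2.
  constraint 6 holds since g + j = 10.
The rest check out directly.

Satisfiable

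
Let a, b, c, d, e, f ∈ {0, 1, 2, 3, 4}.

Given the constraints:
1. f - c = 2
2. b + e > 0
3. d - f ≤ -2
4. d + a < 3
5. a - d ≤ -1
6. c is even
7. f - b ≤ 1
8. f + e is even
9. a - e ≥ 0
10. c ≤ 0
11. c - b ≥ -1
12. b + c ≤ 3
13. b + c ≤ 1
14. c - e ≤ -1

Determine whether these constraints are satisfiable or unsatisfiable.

Unsatisfiable

Constraints 3, 5, 7, 9, 11, and 14 give f − d ≥ 2, d − a ≥ 1, a − e ≥ 0, e − c ≥ 1, c − b ≥ -1, b − f ≥ -1.
Adding all 6 inequalities: the left sides telescope to 0, and the right sides sum to 2 + 1 + 0 + 1 + (-1) + (-1) = 2. So 0 ≥ 2, which is false.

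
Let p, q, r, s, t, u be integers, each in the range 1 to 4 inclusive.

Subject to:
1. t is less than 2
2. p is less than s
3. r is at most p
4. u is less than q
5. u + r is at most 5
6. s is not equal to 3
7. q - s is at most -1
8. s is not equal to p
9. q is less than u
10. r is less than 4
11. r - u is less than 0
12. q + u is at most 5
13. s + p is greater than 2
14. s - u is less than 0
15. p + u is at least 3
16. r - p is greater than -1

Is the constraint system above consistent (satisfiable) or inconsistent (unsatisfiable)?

Constraints 4, 7, and 14 give s < u, u < q, q < s. Chaining: s < u < q < s, which forces s < s — impossible.

Unsatisfiable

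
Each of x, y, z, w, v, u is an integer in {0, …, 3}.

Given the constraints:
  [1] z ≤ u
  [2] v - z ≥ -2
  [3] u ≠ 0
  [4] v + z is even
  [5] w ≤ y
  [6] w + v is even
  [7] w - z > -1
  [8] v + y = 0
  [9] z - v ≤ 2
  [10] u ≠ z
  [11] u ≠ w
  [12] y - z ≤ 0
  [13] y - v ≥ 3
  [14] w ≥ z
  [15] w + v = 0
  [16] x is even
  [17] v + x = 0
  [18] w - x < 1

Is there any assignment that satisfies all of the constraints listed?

Unsatisfiable

Constraints 9, 12, and 13 give v − z ≥ -2, z − y ≥ 0, y − v ≥ 3.
Adding all 3 inequalities: the left sides telescope to 0, and the right sides sum to (-2) + 0 + 3 = 1. So 0 ≥ 1, which is false.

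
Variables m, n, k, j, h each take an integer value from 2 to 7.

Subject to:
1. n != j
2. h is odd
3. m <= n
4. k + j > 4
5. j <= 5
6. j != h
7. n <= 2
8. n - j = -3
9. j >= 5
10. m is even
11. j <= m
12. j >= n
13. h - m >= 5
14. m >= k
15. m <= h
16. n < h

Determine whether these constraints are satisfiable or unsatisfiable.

From constraints 9 and 11: m ≥ j and j ≥ 5, so m ≥ 5. From constraints 3 and 7: m ≤ n and n ≤ 2, so m ≤ 2. But 2 < 5, so no value of m works.

Unsatisfiable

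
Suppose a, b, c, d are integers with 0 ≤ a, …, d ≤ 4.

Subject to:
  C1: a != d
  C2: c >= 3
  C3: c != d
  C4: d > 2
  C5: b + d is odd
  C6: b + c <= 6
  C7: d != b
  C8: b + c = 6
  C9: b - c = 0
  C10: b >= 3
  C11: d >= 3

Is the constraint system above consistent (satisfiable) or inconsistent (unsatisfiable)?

Satisfiable

One satisfying assignment is a = 2, b = 3, c = 3, d = 4.
For the less obvious constraints — constraint 6: b + c = 6; constraint 8: b + c = 6 — and the others hold by inspection.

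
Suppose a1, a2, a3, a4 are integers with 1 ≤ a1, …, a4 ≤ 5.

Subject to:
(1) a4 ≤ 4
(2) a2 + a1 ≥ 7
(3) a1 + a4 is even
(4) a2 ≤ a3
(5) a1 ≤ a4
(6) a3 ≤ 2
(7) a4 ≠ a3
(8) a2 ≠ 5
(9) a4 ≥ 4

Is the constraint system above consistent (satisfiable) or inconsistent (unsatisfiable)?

From constraints 4 and 6: a2 ≤ a3 ≤ 2. From constraints 1 and 5: a1 ≤ a4 ≤ 4. Hence a2 + a1 ≤ 6. But constraint 2 requires a2 + a1 ≥ 7, and 7 > 6. Contradiction.

Unsatisfiable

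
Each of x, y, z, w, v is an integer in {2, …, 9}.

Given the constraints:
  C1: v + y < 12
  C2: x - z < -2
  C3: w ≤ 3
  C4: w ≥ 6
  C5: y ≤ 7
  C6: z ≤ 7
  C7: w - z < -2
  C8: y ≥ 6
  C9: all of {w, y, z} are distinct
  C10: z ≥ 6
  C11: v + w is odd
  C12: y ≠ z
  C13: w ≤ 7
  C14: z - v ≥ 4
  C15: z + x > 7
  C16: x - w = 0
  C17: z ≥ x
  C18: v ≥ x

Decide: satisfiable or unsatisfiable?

Constraints 4, 5, 6, 8, 10, and 13 confine each of w, y, z to the 2 values {6, 7}.
Constraint 9 requires all 3 of them to be distinct, but only 2 values are available — impossible by the pigeonhole principle.

Unsatisfiable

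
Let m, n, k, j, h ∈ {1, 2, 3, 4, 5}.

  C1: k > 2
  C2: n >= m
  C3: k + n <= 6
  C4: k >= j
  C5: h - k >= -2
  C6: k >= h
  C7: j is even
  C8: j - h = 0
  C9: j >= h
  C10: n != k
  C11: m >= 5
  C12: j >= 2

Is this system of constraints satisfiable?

From constraints 4 and 12: k ≥ j ≥ 2. From constraints 2 and 11: n ≥ m ≥ 5. Hence k + n ≥ 7. But constraint 3 requires k + n ≤ 6, and 6 < 7. Contradiction.

Unsatisfiable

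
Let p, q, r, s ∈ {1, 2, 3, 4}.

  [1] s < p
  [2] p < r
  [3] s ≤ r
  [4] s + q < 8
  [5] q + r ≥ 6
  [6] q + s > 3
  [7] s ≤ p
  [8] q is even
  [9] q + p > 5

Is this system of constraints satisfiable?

Satisfiable

Setting (p, q, r, s) = (3, 4, 4, 1) satisfies everything: constraint 4: s + q = 5; constraint 5: q + r = 8, and the others follow.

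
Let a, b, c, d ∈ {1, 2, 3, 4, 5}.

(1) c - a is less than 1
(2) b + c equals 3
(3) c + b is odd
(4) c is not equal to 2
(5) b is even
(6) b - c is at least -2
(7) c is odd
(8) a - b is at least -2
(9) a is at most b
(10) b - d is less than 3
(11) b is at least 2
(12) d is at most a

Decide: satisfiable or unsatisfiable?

Satisfiable

The assignment a = 1, b = 2, c = 1, d = 1 works:
  constraint 1 holds since c - a = 0.
  constraint 2 holds since b + c = 3.
  constraint 6 holds since b - c = 1.
The rest check out directly.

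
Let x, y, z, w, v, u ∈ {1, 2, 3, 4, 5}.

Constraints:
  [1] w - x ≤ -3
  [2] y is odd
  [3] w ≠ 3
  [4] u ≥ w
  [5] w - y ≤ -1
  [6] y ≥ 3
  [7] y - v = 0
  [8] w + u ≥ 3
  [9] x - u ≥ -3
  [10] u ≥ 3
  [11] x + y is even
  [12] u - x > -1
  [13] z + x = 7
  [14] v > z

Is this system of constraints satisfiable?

Try x = 5, y = 5, z = 2, w = 1, v = 5, u = 5.
Check constraint 1: w - x = -4; constraint 5: w - y = -4. The remaining constraints are straightforward to verify.

Satisfiable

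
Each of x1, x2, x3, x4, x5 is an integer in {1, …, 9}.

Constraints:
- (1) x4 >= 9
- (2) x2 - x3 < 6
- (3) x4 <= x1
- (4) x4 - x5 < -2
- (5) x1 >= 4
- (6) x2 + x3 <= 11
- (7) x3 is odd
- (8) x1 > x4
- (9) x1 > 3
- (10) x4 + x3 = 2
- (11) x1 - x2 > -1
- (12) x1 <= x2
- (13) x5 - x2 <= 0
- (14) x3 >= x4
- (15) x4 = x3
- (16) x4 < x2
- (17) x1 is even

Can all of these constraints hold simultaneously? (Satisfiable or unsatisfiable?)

Unsatisfiable

From constraints 5 and 12: x2 ≥ x1 ≥ 4. From constraints 1 and 14: x3 ≥ x4 ≥ 9. Hence x2 + x3 ≥ 13. But constraint 6 requires x2 + x3 ≤ 11, and 11 < 13. Contradiction.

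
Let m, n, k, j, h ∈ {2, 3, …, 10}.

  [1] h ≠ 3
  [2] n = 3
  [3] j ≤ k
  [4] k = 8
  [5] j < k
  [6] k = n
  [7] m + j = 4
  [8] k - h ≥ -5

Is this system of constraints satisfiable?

Unsatisfiable

Constraint 4 fixes k = 8 and constraint 2 fixes n = 3, but constraint 6 requires k = n. Since 8 ≠ 3, contradiction.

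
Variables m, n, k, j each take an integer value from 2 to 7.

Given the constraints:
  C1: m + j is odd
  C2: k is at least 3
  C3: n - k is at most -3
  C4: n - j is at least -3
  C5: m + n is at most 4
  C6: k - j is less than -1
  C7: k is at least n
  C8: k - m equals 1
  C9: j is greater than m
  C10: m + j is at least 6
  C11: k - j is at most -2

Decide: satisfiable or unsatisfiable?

Constraints 3, 4, and 11 give k − n ≥ 3, n − j ≥ -3, j − k ≥ 2.
Adding all 3 inequalities: the left sides telescope to 0, and the right sides sum to 3 + (-3) + 2 = 2. So 0 ≥ 2, which is false.

Unsatisfiable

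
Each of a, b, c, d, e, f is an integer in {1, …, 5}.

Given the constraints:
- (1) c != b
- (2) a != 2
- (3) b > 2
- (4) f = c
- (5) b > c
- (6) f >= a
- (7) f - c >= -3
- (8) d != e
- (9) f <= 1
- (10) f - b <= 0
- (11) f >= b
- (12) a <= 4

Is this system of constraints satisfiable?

From constraint 3: b ≥ 3. From constraints 9 and 11: b ≤ f and f ≤ 1, so b ≤ 1. But 1 < 3, so no value of b works.

Unsatisfiable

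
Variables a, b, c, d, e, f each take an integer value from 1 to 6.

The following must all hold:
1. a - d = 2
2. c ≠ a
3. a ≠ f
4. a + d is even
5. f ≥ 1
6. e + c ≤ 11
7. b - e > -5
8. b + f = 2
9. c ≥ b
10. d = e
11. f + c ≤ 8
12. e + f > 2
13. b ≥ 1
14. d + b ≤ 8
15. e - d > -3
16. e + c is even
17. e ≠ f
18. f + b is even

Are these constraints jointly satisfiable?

Satisfiable

Setting (a, b, c, d, e, f) = (6, 1, 4, 4, 4, 1) satisfies everything: constraint 1: a - d = 2; constraint 6: e + c = 8, and the others follow.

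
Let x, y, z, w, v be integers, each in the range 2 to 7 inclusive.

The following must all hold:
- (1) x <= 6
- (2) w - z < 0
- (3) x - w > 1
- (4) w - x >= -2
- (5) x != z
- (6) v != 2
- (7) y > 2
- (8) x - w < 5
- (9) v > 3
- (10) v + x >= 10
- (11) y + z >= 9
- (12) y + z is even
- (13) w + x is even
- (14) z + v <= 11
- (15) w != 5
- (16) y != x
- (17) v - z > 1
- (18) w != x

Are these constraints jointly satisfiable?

Satisfiable

The assignment x = 4, y = 7, z = 3, w = 2, v = 6 works:
  constraint 2 holds since w - z = -1.
  constraint 3 holds since x - w = 2.
The rest check out directly.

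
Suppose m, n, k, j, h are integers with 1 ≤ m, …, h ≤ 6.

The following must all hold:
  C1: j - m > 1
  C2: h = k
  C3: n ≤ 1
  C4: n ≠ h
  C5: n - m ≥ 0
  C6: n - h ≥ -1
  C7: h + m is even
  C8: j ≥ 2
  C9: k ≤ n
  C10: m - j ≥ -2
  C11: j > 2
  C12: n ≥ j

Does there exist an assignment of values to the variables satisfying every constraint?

From constraint 11: j ≥ 3. From constraints 3 and 12: j ≤ n and n ≤ 1, so j ≤ 1. But 1 < 3, so no value of j works.

Unsatisfiable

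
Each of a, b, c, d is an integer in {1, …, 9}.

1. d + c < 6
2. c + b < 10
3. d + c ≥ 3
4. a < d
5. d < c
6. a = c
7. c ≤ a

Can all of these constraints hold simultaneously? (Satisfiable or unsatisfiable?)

Constraints 4, 5, and 7 give a < d, d < c, c ≤ a. Chaining: a < d < c ≤ a, which forces a < a — impossible.

Unsatisfiable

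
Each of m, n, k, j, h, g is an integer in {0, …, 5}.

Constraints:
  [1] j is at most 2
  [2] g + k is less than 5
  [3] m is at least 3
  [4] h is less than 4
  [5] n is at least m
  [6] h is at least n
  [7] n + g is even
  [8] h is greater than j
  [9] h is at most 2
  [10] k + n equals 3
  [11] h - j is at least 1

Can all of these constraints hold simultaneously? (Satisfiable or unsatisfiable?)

Unsatisfiable

From constraints 3 and 5: n ≥ m and m ≥ 3, so n ≥ 3. From constraints 6 and 9: n ≤ h and h ≤ 2, so n ≤ 2. But 2 < 3, so no value of n works.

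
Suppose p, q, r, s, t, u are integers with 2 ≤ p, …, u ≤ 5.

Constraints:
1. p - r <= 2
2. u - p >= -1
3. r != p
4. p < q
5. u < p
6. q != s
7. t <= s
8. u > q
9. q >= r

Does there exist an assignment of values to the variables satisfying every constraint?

Unsatisfiable

Constraints 4, 5, and 8 give p < q, q < u, u < p. Chaining: p < q < u < p, which forces p < p — impossible.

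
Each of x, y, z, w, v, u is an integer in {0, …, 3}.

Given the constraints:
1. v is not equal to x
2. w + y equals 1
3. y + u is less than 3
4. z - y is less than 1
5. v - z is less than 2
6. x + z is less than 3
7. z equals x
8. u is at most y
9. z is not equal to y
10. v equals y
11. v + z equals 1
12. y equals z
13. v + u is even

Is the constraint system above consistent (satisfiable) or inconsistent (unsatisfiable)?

From constraints 7, 10, and 12, v = y = z = x, so v = x. But constraint 1 says v ≠ x. Contradiction.

Unsatisfiable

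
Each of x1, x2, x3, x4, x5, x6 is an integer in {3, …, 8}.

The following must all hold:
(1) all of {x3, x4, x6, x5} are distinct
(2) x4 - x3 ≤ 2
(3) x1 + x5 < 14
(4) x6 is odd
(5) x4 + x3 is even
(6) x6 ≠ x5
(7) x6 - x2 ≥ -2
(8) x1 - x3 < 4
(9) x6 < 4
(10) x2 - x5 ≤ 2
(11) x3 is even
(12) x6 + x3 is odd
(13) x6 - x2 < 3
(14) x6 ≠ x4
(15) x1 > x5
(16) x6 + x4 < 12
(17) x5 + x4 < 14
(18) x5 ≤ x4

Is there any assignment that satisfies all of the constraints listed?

Satisfiable

The assignment x1 = 8, x2 = 3, x3 = 6, x4 = 8, x5 = 4, x6 = 3 works:
  constraint 2 holds since x4 - x3 = 2.
  constraint 3 holds since x1 + x5 = 12.
The rest check out directly.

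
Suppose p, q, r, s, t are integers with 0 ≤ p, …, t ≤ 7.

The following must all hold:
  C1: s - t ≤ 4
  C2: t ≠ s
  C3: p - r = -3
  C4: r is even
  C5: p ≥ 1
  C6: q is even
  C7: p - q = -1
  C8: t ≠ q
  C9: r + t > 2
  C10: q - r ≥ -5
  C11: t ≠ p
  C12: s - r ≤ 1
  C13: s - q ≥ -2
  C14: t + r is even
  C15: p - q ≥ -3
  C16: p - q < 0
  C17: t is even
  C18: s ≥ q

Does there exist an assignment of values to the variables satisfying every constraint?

Satisfiable

One satisfying assignment is p = 1, q = 2, r = 4, s = 3, t = 0.
For the less obvious constraints — constraint 1: s - t = 3; constraint 3: p - r = -3; constraint 7: p - q = -1 — and the others hold by inspection.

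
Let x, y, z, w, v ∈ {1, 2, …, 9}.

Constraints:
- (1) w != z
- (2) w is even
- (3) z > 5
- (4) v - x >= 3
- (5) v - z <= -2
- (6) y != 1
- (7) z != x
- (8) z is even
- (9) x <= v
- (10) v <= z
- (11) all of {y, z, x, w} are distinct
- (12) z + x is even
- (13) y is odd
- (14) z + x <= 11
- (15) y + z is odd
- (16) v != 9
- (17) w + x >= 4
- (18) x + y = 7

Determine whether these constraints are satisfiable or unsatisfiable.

The assignment x = 2, y = 5, z = 8, w = 4, v = 5 works:
  constraint 4 holds since v - x = 3.
  constraint 5 holds since v - z = -3.
  constraint 14 holds since z + x = 10.
The rest check out directly.

Satisfiable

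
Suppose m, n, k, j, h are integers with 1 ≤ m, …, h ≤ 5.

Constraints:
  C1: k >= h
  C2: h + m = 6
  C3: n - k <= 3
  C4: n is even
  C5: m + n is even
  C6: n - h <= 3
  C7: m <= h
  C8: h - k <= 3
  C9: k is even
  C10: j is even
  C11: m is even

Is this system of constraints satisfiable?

Satisfiable

The assignment m = 2, n = 4, k = 4, j = 4, h = 4 works:
  constraint 2 holds since h + m = 6.
  constraint 3 holds since n - k = 0.
The rest check out directly.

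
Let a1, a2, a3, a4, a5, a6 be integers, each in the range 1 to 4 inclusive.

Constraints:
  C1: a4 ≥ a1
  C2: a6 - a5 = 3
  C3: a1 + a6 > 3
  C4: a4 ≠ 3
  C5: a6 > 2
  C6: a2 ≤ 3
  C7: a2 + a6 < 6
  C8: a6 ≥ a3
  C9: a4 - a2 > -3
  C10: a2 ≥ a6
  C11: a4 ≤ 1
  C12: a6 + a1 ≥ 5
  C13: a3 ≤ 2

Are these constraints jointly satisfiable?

Unsatisfiable

From constraints 6 and 10: a6 ≤ a2 ≤ 3. From constraints 1 and 11: a1 ≤ a4 ≤ 1. Hence a6 + a1 ≤ 4. But constraint 12 requires a6 + a1 ≥ 5, and 5 > 4. Contradiction.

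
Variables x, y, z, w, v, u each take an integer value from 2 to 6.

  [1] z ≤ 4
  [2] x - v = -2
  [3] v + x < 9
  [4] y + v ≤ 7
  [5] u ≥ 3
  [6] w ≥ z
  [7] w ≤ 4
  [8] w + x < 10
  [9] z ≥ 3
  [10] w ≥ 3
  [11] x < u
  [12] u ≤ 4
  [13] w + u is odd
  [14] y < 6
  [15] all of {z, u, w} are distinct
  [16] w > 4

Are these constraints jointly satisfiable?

Constraints 1, 5, 7, 9, 10, and 12 confine each of z, u, w to the 2 values {3, 4}.
Constraint 15 requires all 3 of them to be distinct, but only 2 values are available — impossible by the pigeonhole principle.

Unsatisfiable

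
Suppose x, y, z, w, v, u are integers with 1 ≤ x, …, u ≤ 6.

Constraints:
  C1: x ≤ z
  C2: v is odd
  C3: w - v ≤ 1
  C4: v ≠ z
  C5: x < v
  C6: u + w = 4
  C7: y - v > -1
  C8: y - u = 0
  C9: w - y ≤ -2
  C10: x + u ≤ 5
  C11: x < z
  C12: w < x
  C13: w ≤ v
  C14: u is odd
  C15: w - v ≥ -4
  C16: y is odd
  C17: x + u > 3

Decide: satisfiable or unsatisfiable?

Try x = 2, y = 3, z = 5, w = 1, v = 3, u = 3.
Check constraint 3: w - v = -2; constraint 6: u + w = 4. The remaining constraints are straightforward to verify.

Satisfiable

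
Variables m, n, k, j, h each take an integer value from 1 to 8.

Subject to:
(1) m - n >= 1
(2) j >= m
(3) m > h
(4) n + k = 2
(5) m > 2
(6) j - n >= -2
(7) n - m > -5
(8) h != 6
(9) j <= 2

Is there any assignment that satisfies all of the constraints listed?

From constraint 5: m ≥ 3. From constraints 2 and 9: m ≤ j and j ≤ 2, so m ≤ 2. But 2 < 3, so no value of m works.

Unsatisfiable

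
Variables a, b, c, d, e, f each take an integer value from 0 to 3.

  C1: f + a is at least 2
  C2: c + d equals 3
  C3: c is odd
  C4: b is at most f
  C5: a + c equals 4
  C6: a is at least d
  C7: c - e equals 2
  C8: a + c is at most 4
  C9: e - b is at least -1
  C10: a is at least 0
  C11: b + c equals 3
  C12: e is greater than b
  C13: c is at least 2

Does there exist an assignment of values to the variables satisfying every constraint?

One satisfying assignment is a = 1, b = 0, c = 3, d = 0, e = 1, f = 1.
For the less obvious constraints — constraint 1: f + a = 2; constraint 2: c + d = 3; constraint 5: a + c = 4 — and the others hold by inspection.

Satisfiable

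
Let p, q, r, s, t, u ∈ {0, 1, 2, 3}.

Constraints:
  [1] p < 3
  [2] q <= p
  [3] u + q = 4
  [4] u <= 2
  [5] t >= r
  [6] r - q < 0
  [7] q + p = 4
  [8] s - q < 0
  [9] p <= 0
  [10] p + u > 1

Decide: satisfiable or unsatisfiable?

Unsatisfiable

From constraint 4: u ≤ 2. From constraints 2 and 9: q ≤ p ≤ 0. Hence u + q ≤ 2. But constraint 3 requires u + q = 4, and 4 > 2. Contradiction.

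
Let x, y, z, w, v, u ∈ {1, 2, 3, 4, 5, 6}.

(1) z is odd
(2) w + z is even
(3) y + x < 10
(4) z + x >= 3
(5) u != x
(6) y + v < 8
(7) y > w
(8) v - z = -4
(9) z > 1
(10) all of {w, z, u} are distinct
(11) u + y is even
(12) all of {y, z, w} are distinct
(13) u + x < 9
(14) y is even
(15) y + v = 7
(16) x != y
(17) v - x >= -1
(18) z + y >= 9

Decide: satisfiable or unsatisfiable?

Satisfiable

Take x = 1, y = 6, z = 5, w = 1, v = 1, u = 6. Then constraint 3: y + x = 7; constraint 4: z + x = 6; constraint 6: y + v = 7, and every other listed constraint is also met.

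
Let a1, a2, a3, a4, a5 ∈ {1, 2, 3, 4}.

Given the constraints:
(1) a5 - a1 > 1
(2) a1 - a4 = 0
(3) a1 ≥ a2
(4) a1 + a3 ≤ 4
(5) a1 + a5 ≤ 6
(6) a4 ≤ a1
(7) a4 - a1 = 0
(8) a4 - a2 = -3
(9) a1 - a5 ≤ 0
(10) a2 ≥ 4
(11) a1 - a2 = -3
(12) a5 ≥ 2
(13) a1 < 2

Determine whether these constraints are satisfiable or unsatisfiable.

From constraints 3 and 10: a1 ≥ a2 and a2 ≥ 4, so a1 ≥ 4. From constraint 13: a1 ≤ 1. But 1 < 4, so no value of a1 works.

Unsatisfiable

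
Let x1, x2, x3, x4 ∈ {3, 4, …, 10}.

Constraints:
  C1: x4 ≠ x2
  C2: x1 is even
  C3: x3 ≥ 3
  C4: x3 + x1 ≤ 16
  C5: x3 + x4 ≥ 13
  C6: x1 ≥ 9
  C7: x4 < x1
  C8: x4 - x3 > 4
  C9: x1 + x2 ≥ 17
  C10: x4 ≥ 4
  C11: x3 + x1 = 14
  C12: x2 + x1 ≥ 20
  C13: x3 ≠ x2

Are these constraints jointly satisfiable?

One satisfying assignment is x1 = 10, x2 = 10, x3 = 4, x4 = 9.
For the less obvious constraints — constraint 4: x3 + x1 = 14; constraint 5: x3 + x4 = 13 — and the others hold by inspection.

Satisfiable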